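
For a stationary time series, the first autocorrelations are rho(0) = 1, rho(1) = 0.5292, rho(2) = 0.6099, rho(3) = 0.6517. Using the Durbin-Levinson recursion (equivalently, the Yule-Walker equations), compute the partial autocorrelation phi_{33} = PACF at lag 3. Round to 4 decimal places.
\phi_{33} = 0.4120

The PACF at lag k is phi_{kk}, the last component of the solution
to the Yule-Walker system G_k phi = r_k where
  (G_k)_{ij} = rho(|i - j|), (r_k)_i = rho(i), i,j = 1..k.
Equivalently, Durbin-Levinson gives phi_{kk} iteratively:
  phi_{11} = rho(1)
  phi_{kk} = [rho(k) - sum_{j=1..k-1} phi_{k-1,j} rho(k-j)]
            / [1 - sum_{j=1..k-1} phi_{k-1,j} rho(j)],
  phi_{k,j} = phi_{k-1,j} - phi_{kk} phi_{k-1,k-j},  j = 1..k-1.
Step k = 1:
  phi_11 = rho(1) = 0.5292.
Step k = 2:
  phi_22 = [rho(2) - phi_11 rho(1)] / [1 - phi_11 rho(1)] = [0.6099 - (0.5292)(0.5292)] / [1 - (0.5292)(0.5292)]
         = 0.32984736 / 0.71994736 = 0.458155.
  Update: phi_21 = phi_11 - phi_22 phi_11 = 0.5292 - (0.458155)(0.5292) = 0.286744.
Step k = 3:
  phi_33 = [rho(3) - phi_21 rho(2) - phi_22 rho(1)] / [1 - phi_21 rho(1) - phi_22 rho(2)]
    numerator   = 0.6517 - (0.286744)(0.6099) - (0.458155)(0.5292) = 0.23435902
    denominator = 1 - (0.286744)(0.5292) - (0.458155)(0.6099) = 0.5688262
  phi_33 = 0.23435902 / 0.5688262 = 0.412.
Therefore phi_{33} = 0.4120.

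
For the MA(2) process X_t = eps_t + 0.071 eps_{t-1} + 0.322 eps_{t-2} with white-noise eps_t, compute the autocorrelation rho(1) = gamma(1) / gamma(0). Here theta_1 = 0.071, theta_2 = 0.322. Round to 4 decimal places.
\rho(1) = 0.0847

For an MA(q) process with theta_0 = 1, the autocovariance is
  gamma(k) = sigma^2 * sum_{i=0..q-k} theta_i * theta_{i+k},
and rho(k) = gamma(k) / gamma(0). Sigma^2 cancels.
  numerator   = (1)*(0.071) + (0.071)*(0.322) = 0.093862.
  denominator = (1)^2 + (0.071)^2 + (0.322)^2 = 1.108725.
  rho(1) = 0.093862 / 1.108725 = 0.0847.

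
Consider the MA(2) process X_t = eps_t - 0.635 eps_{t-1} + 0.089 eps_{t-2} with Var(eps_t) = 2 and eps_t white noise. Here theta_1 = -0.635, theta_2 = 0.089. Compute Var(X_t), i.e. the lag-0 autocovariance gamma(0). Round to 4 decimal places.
\gamma(0) = 2.8223

For an MA(q) process X_t = eps_t + sum_i theta_i eps_{t-i} with
Var(eps_t) = sigma^2, the variance is
  gamma(0) = sigma^2 * (1 + sum_i theta_i^2).
  sum_i theta_i^2 = (-0.635)^2 + (0.089)^2 = 0.403225 + 0.007921 = 0.411146.
  gamma(0) = 2 * (1 + 0.411146) = 2 * 1.411146 = 2.822292, which rounds to 2.8223.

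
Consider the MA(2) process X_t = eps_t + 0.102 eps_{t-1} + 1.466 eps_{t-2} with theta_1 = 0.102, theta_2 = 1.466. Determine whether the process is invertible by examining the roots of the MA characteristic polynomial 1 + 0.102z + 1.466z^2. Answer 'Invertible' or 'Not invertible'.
\text{Not invertible}

The MA(q) characteristic polynomial is P(z) = 1 + 0.102z + 1.466z^2.
Invertibility requires all roots to lie outside the unit circle, i.e. |z| > 1 for every root.
Set 1 + (0.102) z + (1.466) z^2 = 0, i.e. a z^2 + b z + c = 0 with a = 1.466, b = 0.102, c = 1.
Discriminant D = b^2 - 4ac = (0.102)^2 - 4*(1.466)*1 = 0.010404 - (5.864) = -5.853596.
D < 0, so the roots are the complex-conjugate pair z = (-b +/- i sqrt(-D)) / (2a) = -0.0348 +/- 0.8252i.
For a conjugate pair |z|^2 = z * conj(z) = (product of roots) = c/a = 1/(1.466) = 0.682128, so |z| = sqrt(0.682128) = 0.8259 for both roots.
Moduli of all roots: 0.8259, 0.8259.
All moduli strictly greater than 1? No.
Verdict: Not invertible.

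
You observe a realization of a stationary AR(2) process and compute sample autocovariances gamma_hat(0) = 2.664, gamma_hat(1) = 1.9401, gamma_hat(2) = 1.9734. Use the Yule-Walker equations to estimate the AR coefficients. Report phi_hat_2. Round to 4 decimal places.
\hat\phi_{2} = 0.4480

The Yule-Walker equations for an AR(p) process read, in matrix form,
  Gamma_p phi = r_p,   with   (Gamma_p)_{ij} = gamma(|i - j|),
                       (r_p)_i = gamma(i),   i,j = 1..p.
Substitute the sample gammas (Toeplitz matrix and right-hand side of size 2):
  Gamma_p = [[2.664, 1.9401], [1.9401, 2.664]]
  r_p     = [1.9401, 1.9734]
Written out:
  2.664 phi_1 + 1.9401 phi_2 = 1.9401
  1.9401 phi_1 + 2.664 phi_2 = 1.9734
Solve by Cramer's rule:
  det = gamma(0)^2 - gamma(1)^2 = (2.664)^2 - (1.9401)^2 = 7.096896 - 3.76398801 = 3.33290799
  phi_hat_1 = [gamma(1) gamma(0) - gamma(1) gamma(2)] / det = [(1.9401)(2.664) - (1.9401)(1.9734)] / 3.33290799 = 1.33983306 / 3.33290799 = 0.402
  phi_hat_2 = [gamma(0) gamma(2) - gamma(1)^2] / det = [(2.664)(1.9734) - (1.9401)^2] / 3.33290799 = 1.49314959 / 3.33290799 = 0.448
So phi_hat = [0.4020, 0.4480].
Therefore phi_hat_2 = 0.4480.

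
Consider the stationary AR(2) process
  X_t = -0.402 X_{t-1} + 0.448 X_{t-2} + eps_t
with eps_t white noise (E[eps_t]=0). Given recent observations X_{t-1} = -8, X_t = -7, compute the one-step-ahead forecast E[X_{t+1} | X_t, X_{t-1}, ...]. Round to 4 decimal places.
E[X_{t+1} \mid \mathcal F_t] = -0.7700

For an AR(p) model X_t = c + sum_i phi_i X_{t-i} + eps_t, the
one-step-ahead conditional mean is
  E[X_{t+1} | X_t, ...] = c + sum_i phi_i X_{t+1-i}.
Substitute known values:
  E[X_{t+1} | ...] = (-0.402) * (-7) + (0.448) * (-8)
                   = -0.7700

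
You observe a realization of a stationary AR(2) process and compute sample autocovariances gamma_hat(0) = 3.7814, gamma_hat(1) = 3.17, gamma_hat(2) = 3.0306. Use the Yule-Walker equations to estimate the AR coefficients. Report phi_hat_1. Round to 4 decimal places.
\hat\phi_{1} = 0.5600

The Yule-Walker equations for an AR(p) process read, in matrix form,
  Gamma_p phi = r_p,   with   (Gamma_p)_{ij} = gamma(|i - j|),
                       (r_p)_i = gamma(i),   i,j = 1..p.
Substitute the sample gammas (Toeplitz matrix and right-hand side of size 2):
  Gamma_p = [[3.7814, 3.17], [3.17, 3.7814]]
  r_p     = [3.17, 3.0306]
Written out:
  3.7814 phi_1 + 3.17 phi_2 = 3.17
  3.17 phi_1 + 3.7814 phi_2 = 3.0306
Solve by Cramer's rule:
  det = gamma(0)^2 - gamma(1)^2 = (3.7814)^2 - (3.17)^2 = 14.29898596 - 10.0489 = 4.25008596
  phi_hat_1 = [gamma(1) gamma(0) - gamma(1) gamma(2)] / det = [(3.17)(3.7814) - (3.17)(3.0306)] / 4.25008596 = 2.380036 / 4.25008596 = 0.56
  phi_hat_2 = [gamma(0) gamma(2) - gamma(1)^2] / det = [(3.7814)(3.0306) - (3.17)^2] / 4.25008596 = 1.41101084 / 4.25008596 = 0.332
So phi_hat = [0.5600, 0.3320].
Therefore phi_hat_1 = 0.5600.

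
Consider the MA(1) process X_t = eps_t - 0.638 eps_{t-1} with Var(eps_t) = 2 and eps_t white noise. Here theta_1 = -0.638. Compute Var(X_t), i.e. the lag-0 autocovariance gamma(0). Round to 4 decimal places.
\gamma(0) = 2.8141

For an MA(q) process X_t = eps_t + sum_i theta_i eps_{t-i} with
Var(eps_t) = sigma^2, the variance is
  gamma(0) = sigma^2 * (1 + sum_i theta_i^2).
  sum_i theta_i^2 = (-0.638)^2 = 0.407044.
  gamma(0) = 2 * (1 + 0.407044) = 2 * 1.407044 = 2.814088, which rounds to 2.8141.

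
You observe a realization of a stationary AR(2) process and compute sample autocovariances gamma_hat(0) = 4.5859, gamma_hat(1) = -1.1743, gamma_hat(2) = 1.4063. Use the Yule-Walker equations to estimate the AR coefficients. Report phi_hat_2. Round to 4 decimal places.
\hat\phi_{2} = 0.2580

The Yule-Walker equations for an AR(p) process read, in matrix form,
  Gamma_p phi = r_p,   with   (Gamma_p)_{ij} = gamma(|i - j|),
                       (r_p)_i = gamma(i),   i,j = 1..p.
Substitute the sample gammas (Toeplitz matrix and right-hand side of size 2):
  Gamma_p = [[4.5859, -1.1743], [-1.1743, 4.5859]]
  r_p     = [-1.1743, 1.4063]
Written out:
  4.5859 phi_1 - 1.1743 phi_2 = -1.1743
  -1.1743 phi_1 + 4.5859 phi_2 = 1.4063
Solve by Cramer's rule:
  det = gamma(0)^2 - gamma(1)^2 = (4.5859)^2 - (-1.1743)^2 = 21.03047881 - 1.37898049 = 19.65149832
  phi_hat_1 = [gamma(1) gamma(0) - gamma(1) gamma(2)] / det = [(-1.1743)(4.5859) - (-1.1743)(1.4063)] / 19.65149832 = -3.73380428 / 19.65149832 = -0.19
  phi_hat_2 = [gamma(0) gamma(2) - gamma(1)^2] / det = [(4.5859)(1.4063) - (-1.1743)^2] / 19.65149832 = 5.07017068 / 19.65149832 = 0.258
So phi_hat = [-0.1900, 0.2580].
Therefore phi_hat_2 = 0.2580.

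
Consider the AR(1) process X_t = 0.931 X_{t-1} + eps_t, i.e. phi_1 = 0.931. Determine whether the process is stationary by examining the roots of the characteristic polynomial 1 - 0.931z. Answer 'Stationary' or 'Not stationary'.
\text{Stationary}

The AR(p) characteristic polynomial is P(z) = 1 - 0.931z.
Stationarity requires all roots to lie outside the unit circle, i.e. |z| > 1 for every root.
This is linear in z: 1 + (-0.931) z = 0  =>  z = -1/(-0.931) = 1.074114,  |z| = 1.074114.
Moduli of all roots: 1.0741.
All moduli strictly greater than 1? Yes.
Verdict: Stationary.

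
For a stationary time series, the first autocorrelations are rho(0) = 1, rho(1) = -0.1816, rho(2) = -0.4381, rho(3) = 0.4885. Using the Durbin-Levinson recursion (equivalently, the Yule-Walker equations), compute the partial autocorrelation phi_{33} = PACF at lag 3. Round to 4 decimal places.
\phi_{33} = 0.3820

The PACF at lag k is phi_{kk}, the last component of the solution
to the Yule-Walker system G_k phi = r_k where
  (G_k)_{ij} = rho(|i - j|), (r_k)_i = rho(i), i,j = 1..k.
Equivalently, Durbin-Levinson gives phi_{kk} iteratively:
  phi_{11} = rho(1)
  phi_{kk} = [rho(k) - sum_{j=1..k-1} phi_{k-1,j} rho(k-j)]
            / [1 - sum_{j=1..k-1} phi_{k-1,j} rho(j)],
  phi_{k,j} = phi_{k-1,j} - phi_{kk} phi_{k-1,k-j},  j = 1..k-1.
Step k = 1:
  phi_11 = rho(1) = -0.1816.
Step k = 2:
  phi_22 = [rho(2) - phi_11 rho(1)] / [1 - phi_11 rho(1)] = [-0.4381 - (-0.1816)(-0.1816)] / [1 - (-0.1816)(-0.1816)]
         = -0.47107856 / 0.96702144 = -0.487144.
  Update: phi_21 = phi_11 - phi_22 phi_11 = -0.1816 - (-0.487144)(-0.1816) = -0.270065.
Step k = 3:
  phi_33 = [rho(3) - phi_21 rho(2) - phi_22 rho(1)] / [1 - phi_21 rho(1) - phi_22 rho(2)]
    numerator   = 0.4885 - (-0.270065)(-0.4381) - (-0.487144)(-0.1816) = 0.28171906
    denominator = 1 - (-0.270065)(-0.1816) - (-0.487144)(-0.4381) = 0.73753841
  phi_33 = 0.28171906 / 0.73753841 = 0.382.
Therefore phi_{33} = 0.3820.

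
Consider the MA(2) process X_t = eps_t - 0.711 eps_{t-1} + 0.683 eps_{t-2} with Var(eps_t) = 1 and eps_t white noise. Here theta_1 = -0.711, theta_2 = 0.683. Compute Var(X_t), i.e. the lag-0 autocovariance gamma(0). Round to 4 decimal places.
\gamma(0) = 1.9720

For an MA(q) process X_t = eps_t + sum_i theta_i eps_{t-i} with
Var(eps_t) = sigma^2, the variance is
  gamma(0) = sigma^2 * (1 + sum_i theta_i^2).
  sum_i theta_i^2 = (-0.711)^2 + (0.683)^2 = 0.505521 + 0.466489 = 0.97201.
  gamma(0) = 1 * (1 + 0.97201) = 1 * 1.97201 = 1.97201, which rounds to 1.9720.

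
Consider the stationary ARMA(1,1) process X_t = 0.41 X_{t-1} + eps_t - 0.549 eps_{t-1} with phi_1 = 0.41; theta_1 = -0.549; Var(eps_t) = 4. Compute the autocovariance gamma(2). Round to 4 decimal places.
\gamma(2) = -0.2123

Multiply the model equation by X_{t-k} and take expectations. With theta_0 = psi_0 = 1 and psi_j the MA(infinity) weights, this gives
  gamma(k) - sum_i phi_i gamma(k-i) = c_k,
  c_k = sigma^2 * sum_{j=k..q} theta_j psi_{j-k}   (c_k = 0 for k > q),
using gamma(-m) = gamma(m).
psi-weights needed (psi_j = theta_j + sum_i phi_i psi_{j-i}):
  psi_1 = theta_1 + phi_1 = -0.549 + (0.41) = -0.139
Right-hand sides:
  c_0 = sigma^2 (1 + theta_1 psi_1) = 4 * (1 + (-0.549)(-0.139)) = 4 * 1.076311 = 4.305244
  c_1 = sigma^2 theta_1 = 4 * (-0.549) = -2.196
  c_2 = 0
Equations for k = 0 and k = 1 (AR order 1):
  gamma(0) = phi_1 gamma(1) + c_0
  gamma(1) = phi_1 gamma(0) + c_1
Substituting the second into the first: gamma(0) (1 - phi_1^2) = c_0 + phi_1 c_1, so
  gamma(0) = (c_0 + phi_1 c_1) / (1 - phi_1^2) = (4.305244 + (0.41)(-2.196)) / (1 - (0.41)^2) = 3.404884 / 0.8319 = 4.092901.
  gamma(1) = phi_1 gamma(0) + c_1 = (0.41)(4.092901) + (-2.196) = -0.517911.
For k = 2 (> q): gamma(2) = phi_1 gamma(1) = (0.41)(-0.517911) = -0.212343.
Therefore gamma(2) = -0.2123 (to 4 decimal places).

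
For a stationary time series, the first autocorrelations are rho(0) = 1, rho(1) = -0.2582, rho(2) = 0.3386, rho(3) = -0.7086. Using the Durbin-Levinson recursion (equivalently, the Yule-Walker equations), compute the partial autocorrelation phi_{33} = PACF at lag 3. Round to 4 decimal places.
\phi_{33} = -0.6690

The PACF at lag k is phi_{kk}, the last component of the solution
to the Yule-Walker system G_k phi = r_k where
  (G_k)_{ij} = rho(|i - j|), (r_k)_i = rho(i), i,j = 1..k.
Equivalently, Durbin-Levinson gives phi_{kk} iteratively:
  phi_{11} = rho(1)
  phi_{kk} = [rho(k) - sum_{j=1..k-1} phi_{k-1,j} rho(k-j)]
            / [1 - sum_{j=1..k-1} phi_{k-1,j} rho(j)],
  phi_{k,j} = phi_{k-1,j} - phi_{kk} phi_{k-1,k-j},  j = 1..k-1.
Step k = 1:
  phi_11 = rho(1) = -0.2582.
Step k = 2:
  phi_22 = [rho(2) - phi_11 rho(1)] / [1 - phi_11 rho(1)] = [0.3386 - (-0.2582)(-0.2582)] / [1 - (-0.2582)(-0.2582)]
         = 0.27193276 / 0.93333276 = 0.291357.
  Update: phi_21 = phi_11 - phi_22 phi_11 = -0.2582 - (0.291357)(-0.2582) = -0.182972.
Step k = 3:
  phi_33 = [rho(3) - phi_21 rho(2) - phi_22 rho(1)] / [1 - phi_21 rho(1) - phi_22 rho(2)]
    numerator   = -0.7086 - (-0.182972)(0.3386) - (0.291357)(-0.2582) = -0.57141748
    denominator = 1 - (-0.182972)(-0.2582) - (0.291357)(0.3386) = 0.85410333
  phi_33 = -0.57141748 / 0.85410333 = -0.669.
Therefore phi_{33} = -0.6690.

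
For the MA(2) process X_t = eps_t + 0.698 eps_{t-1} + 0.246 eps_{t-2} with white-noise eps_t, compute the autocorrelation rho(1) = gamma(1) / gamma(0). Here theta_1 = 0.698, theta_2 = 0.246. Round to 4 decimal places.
\rho(1) = 0.5619

For an MA(q) process with theta_0 = 1, the autocovariance is
  gamma(k) = sigma^2 * sum_{i=0..q-k} theta_i * theta_{i+k},
and rho(k) = gamma(k) / gamma(0). Sigma^2 cancels.
  numerator   = (1)*(0.698) + (0.698)*(0.246) = 0.869708.
  denominator = (1)^2 + (0.698)^2 + (0.246)^2 = 1.54772.
  rho(1) = 0.869708 / 1.54772 = 0.5619.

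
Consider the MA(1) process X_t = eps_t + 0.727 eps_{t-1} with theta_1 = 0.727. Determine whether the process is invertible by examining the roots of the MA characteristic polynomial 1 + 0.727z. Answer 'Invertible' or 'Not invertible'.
\text{Invertible}

The MA(q) characteristic polynomial is P(z) = 1 + 0.727z.
Invertibility requires all roots to lie outside the unit circle, i.e. |z| > 1 for every root.
This is linear in z: 1 + (0.727) z = 0  =>  z = -1/(0.727) = -1.375516,  |z| = 1.375516.
Moduli of all roots: 1.3755.
All moduli strictly greater than 1? Yes.
Verdict: Invertible.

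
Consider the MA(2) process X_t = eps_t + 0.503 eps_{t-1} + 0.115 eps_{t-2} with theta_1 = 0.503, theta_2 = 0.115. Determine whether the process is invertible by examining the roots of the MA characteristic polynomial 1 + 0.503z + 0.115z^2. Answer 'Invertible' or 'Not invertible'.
\text{Invertible}

The MA(q) characteristic polynomial is P(z) = 1 + 0.503z + 0.115z^2.
Invertibility requires all roots to lie outside the unit circle, i.e. |z| > 1 for every root.
Set 1 + (0.503) z + (0.115) z^2 = 0, i.e. a z^2 + b z + c = 0 with a = 0.115, b = 0.503, c = 1.
Discriminant D = b^2 - 4ac = (0.503)^2 - 4*(0.115)*1 = 0.253009 - (0.46) = -0.206991.
D < 0, so the roots are the complex-conjugate pair z = (-b +/- i sqrt(-D)) / (2a) = -2.187 +/- 1.9781i.
For a conjugate pair |z|^2 = z * conj(z) = (product of roots) = c/a = 1/(0.115) = 8.695652, so |z| = sqrt(8.695652) = 2.9488 for both roots.
Moduli of all roots: 2.9488, 2.9488.
All moduli strictly greater than 1? Yes.
Verdict: Invertible.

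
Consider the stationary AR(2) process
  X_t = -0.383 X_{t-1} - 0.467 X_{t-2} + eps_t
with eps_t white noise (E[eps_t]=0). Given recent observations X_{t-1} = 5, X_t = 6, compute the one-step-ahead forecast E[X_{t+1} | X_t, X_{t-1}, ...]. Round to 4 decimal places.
E[X_{t+1} \mid \mathcal F_t] = -4.6330

For an AR(p) model X_t = c + sum_i phi_i X_{t-i} + eps_t, the
one-step-ahead conditional mean is
  E[X_{t+1} | X_t, ...] = c + sum_i phi_i X_{t+1-i}.
Substitute known values:
  E[X_{t+1} | ...] = (-0.383) * (6) + (-0.467) * (5)
                   = -4.6330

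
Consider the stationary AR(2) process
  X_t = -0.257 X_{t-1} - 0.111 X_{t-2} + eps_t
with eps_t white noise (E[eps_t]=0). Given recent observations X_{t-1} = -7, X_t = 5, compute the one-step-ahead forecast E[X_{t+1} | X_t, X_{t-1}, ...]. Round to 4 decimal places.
E[X_{t+1} \mid \mathcal F_t] = -0.5080

For an AR(p) model X_t = c + sum_i phi_i X_{t-i} + eps_t, the
one-step-ahead conditional mean is
  E[X_{t+1} | X_t, ...] = c + sum_i phi_i X_{t+1-i}.
Substitute known values:
  E[X_{t+1} | ...] = (-0.257) * (5) + (-0.111) * (-7)
                   = -0.5080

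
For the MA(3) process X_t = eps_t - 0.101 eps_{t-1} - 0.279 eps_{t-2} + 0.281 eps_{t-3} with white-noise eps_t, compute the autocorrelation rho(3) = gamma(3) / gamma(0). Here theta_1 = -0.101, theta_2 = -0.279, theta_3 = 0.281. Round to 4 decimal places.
\rho(3) = 0.2408

For an MA(q) process with theta_0 = 1, the autocovariance is
  gamma(k) = sigma^2 * sum_{i=0..q-k} theta_i * theta_{i+k},
and rho(k) = gamma(k) / gamma(0). Sigma^2 cancels.
  numerator   = (1)*(0.281) = 0.281.
  denominator = (1)^2 + (-0.101)^2 + (-0.279)^2 + (0.281)^2 = 1.167003.
  rho(3) = 0.281 / 1.167003 = 0.2408.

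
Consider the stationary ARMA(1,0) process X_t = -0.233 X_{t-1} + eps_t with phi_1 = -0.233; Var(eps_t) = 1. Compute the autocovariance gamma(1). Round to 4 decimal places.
\gamma(1) = -0.2464

Multiply the model equation by X_{t-k} and take expectations. With theta_0 = psi_0 = 1 and psi_j the MA(infinity) weights, this gives
  gamma(k) - sum_i phi_i gamma(k-i) = c_k,
  c_k = sigma^2 * sum_{j=k..q} theta_j psi_{j-k}   (c_k = 0 for k > q),
using gamma(-m) = gamma(m).
Pure AR (q = 0): c_0 = sigma^2 = 1, c_k = 0 for k >= 1.
Equations for k = 0 and k = 1 (AR order 1):
  gamma(0) = phi_1 gamma(1) + c_0
  gamma(1) = phi_1 gamma(0) + c_1
Substituting the second into the first: gamma(0) (1 - phi_1^2) = c_0 + phi_1 c_1, so
  gamma(0) = c_0 / (1 - phi_1^2) = 1 / (1 - (-0.233)^2) = 1 / 0.945711 = 1.057405.
  gamma(1) = phi_1 gamma(0) = (-0.233)(1.057405) = -0.246375.
Therefore gamma(1) = -0.2464 (to 4 decimal places).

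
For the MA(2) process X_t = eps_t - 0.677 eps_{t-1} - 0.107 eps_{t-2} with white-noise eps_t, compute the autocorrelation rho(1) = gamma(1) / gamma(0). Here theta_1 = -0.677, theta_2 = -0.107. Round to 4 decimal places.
\rho(1) = -0.4113

For an MA(q) process with theta_0 = 1, the autocovariance is
  gamma(k) = sigma^2 * sum_{i=0..q-k} theta_i * theta_{i+k},
and rho(k) = gamma(k) / gamma(0). Sigma^2 cancels.
  numerator   = (1)*(-0.677) + (-0.677)*(-0.107) = -0.604561.
  denominator = (1)^2 + (-0.677)^2 + (-0.107)^2 = 1.469778.
  rho(1) = -0.604561 / 1.469778 = -0.4113.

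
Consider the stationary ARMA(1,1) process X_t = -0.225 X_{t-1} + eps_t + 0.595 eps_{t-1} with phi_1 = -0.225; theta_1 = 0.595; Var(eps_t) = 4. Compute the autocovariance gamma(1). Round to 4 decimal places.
\gamma(1) = 1.3502

Multiply the model equation by X_{t-k} and take expectations. With theta_0 = psi_0 = 1 and psi_j the MA(infinity) weights, this gives
  gamma(k) - sum_i phi_i gamma(k-i) = c_k,
  c_k = sigma^2 * sum_{j=k..q} theta_j psi_{j-k}   (c_k = 0 for k > q),
using gamma(-m) = gamma(m).
psi-weights needed (psi_j = theta_j + sum_i phi_i psi_{j-i}):
  psi_1 = theta_1 + phi_1 = 0.595 + (-0.225) = 0.37
Right-hand sides:
  c_0 = sigma^2 (1 + theta_1 psi_1) = 4 * (1 + (0.595)(0.37)) = 4 * 1.22015 = 4.8806
  c_1 = sigma^2 theta_1 = 4 * (0.595) = 2.38
  c_2 = 0
Equations for k = 0 and k = 1 (AR order 1):
  gamma(0) = phi_1 gamma(1) + c_0
  gamma(1) = phi_1 gamma(0) + c_1
Substituting the second into the first: gamma(0) (1 - phi_1^2) = c_0 + phi_1 c_1, so
  gamma(0) = (c_0 + phi_1 c_1) / (1 - phi_1^2) = (4.8806 + (-0.225)(2.38)) / (1 - (-0.225)^2) = 4.3451 / 0.949375 = 4.576801.
  gamma(1) = phi_1 gamma(0) + c_1 = (-0.225)(4.576801) + (2.38) = 1.35022.
Therefore gamma(1) = 1.3502 (to 4 decimal places).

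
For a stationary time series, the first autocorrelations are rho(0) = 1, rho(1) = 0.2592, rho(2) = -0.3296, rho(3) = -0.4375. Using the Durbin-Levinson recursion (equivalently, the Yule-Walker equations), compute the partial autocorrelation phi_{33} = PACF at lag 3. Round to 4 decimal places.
\phi_{33} = -0.2689

The PACF at lag k is phi_{kk}, the last component of the solution
to the Yule-Walker system G_k phi = r_k where
  (G_k)_{ij} = rho(|i - j|), (r_k)_i = rho(i), i,j = 1..k.
Equivalently, Durbin-Levinson gives phi_{kk} iteratively:
  phi_{11} = rho(1)
  phi_{kk} = [rho(k) - sum_{j=1..k-1} phi_{k-1,j} rho(k-j)]
            / [1 - sum_{j=1..k-1} phi_{k-1,j} rho(j)],
  phi_{k,j} = phi_{k-1,j} - phi_{kk} phi_{k-1,k-j},  j = 1..k-1.
Step k = 1:
  phi_11 = rho(1) = 0.2592.
Step k = 2:
  phi_22 = [rho(2) - phi_11 rho(1)] / [1 - phi_11 rho(1)] = [-0.3296 - (0.2592)(0.2592)] / [1 - (0.2592)(0.2592)]
         = -0.39678464 / 0.93281536 = -0.425362.
  Update: phi_21 = phi_11 - phi_22 phi_11 = 0.2592 - (-0.425362)(0.2592) = 0.369454.
Step k = 3:
  phi_33 = [rho(3) - phi_21 rho(2) - phi_22 rho(1)] / [1 - phi_21 rho(1) - phi_22 rho(2)]
    numerator   = -0.4375 - (0.369454)(-0.3296) - (-0.425362)(0.2592) = -0.20547403
    denominator = 1 - (0.369454)(0.2592) - (-0.425362)(-0.3296) = 0.76403807
  phi_33 = -0.20547403 / 0.76403807 = -0.2689.
Therefore phi_{33} = -0.2689.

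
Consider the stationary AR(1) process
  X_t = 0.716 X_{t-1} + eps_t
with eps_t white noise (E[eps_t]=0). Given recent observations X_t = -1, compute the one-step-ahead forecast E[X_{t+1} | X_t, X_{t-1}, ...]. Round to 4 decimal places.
E[X_{t+1} \mid \mathcal F_t] = -0.7160

For an AR(p) model X_t = c + sum_i phi_i X_{t-i} + eps_t, the
one-step-ahead conditional mean is
  E[X_{t+1} | X_t, ...] = c + sum_i phi_i X_{t+1-i}.
Substitute known values:
  E[X_{t+1} | ...] = (0.716) * (-1)
                   = -0.7160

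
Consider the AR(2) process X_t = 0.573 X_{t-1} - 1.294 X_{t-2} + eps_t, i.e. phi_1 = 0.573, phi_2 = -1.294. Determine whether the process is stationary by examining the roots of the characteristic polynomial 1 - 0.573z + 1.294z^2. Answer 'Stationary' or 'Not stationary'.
\text{Not stationary}

The AR(p) characteristic polynomial is P(z) = 1 - 0.573z + 1.294z^2.
Stationarity requires all roots to lie outside the unit circle, i.e. |z| > 1 for every root.
Set 1 + (-0.573) z + (1.294) z^2 = 0, i.e. a z^2 + b z + c = 0 with a = 1.294, b = -0.573, c = 1.
Discriminant D = b^2 - 4ac = (-0.573)^2 - 4*(1.294)*1 = 0.328329 - (5.176) = -4.847671.
D < 0, so the roots are the complex-conjugate pair z = (-b +/- i sqrt(-D)) / (2a) = 0.2214 +/- 0.8508i.
For a conjugate pair |z|^2 = z * conj(z) = (product of roots) = c/a = 1/(1.294) = 0.772798, so |z| = sqrt(0.772798) = 0.8791 for both roots.
Moduli of all roots: 0.8791, 0.8791.
All moduli strictly greater than 1? No.
Verdict: Not stationary.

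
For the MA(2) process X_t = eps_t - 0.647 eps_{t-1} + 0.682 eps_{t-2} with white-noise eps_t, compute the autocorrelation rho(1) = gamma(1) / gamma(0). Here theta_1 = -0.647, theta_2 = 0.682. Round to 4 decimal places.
\rho(1) = -0.5777

For an MA(q) process with theta_0 = 1, the autocovariance is
  gamma(k) = sigma^2 * sum_{i=0..q-k} theta_i * theta_{i+k},
and rho(k) = gamma(k) / gamma(0). Sigma^2 cancels.
  numerator   = (1)*(-0.647) + (-0.647)*(0.682) = -1.088254.
  denominator = (1)^2 + (-0.647)^2 + (0.682)^2 = 1.883733.
  rho(1) = -1.088254 / 1.883733 = -0.5777.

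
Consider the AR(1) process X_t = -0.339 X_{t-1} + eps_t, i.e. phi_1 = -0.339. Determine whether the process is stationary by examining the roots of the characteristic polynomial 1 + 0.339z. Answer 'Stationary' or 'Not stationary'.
\text{Stationary}

The AR(p) characteristic polynomial is P(z) = 1 + 0.339z.
Stationarity requires all roots to lie outside the unit circle, i.e. |z| > 1 for every root.
This is linear in z: 1 + (0.339) z = 0  =>  z = -1/(0.339) = -2.949853,  |z| = 2.949853.
Moduli of all roots: 2.9499.
All moduli strictly greater than 1? Yes.
Verdict: Stationary.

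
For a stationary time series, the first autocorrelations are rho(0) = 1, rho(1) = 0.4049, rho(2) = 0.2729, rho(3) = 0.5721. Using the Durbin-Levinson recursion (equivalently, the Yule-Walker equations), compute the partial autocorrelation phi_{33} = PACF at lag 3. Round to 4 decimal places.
\phi_{33} = 0.5150

The PACF at lag k is phi_{kk}, the last component of the solution
to the Yule-Walker system G_k phi = r_k where
  (G_k)_{ij} = rho(|i - j|), (r_k)_i = rho(i), i,j = 1..k.
Equivalently, Durbin-Levinson gives phi_{kk} iteratively:
  phi_{11} = rho(1)
  phi_{kk} = [rho(k) - sum_{j=1..k-1} phi_{k-1,j} rho(k-j)]
            / [1 - sum_{j=1..k-1} phi_{k-1,j} rho(j)],
  phi_{k,j} = phi_{k-1,j} - phi_{kk} phi_{k-1,k-j},  j = 1..k-1.
Step k = 1:
  phi_11 = rho(1) = 0.4049.
Step k = 2:
  phi_22 = [rho(2) - phi_11 rho(1)] / [1 - phi_11 rho(1)] = [0.2729 - (0.4049)(0.4049)] / [1 - (0.4049)(0.4049)]
         = 0.10895599 / 0.83605599 = 0.130321.
  Update: phi_21 = phi_11 - phi_22 phi_11 = 0.4049 - (0.130321)(0.4049) = 0.352133.
Step k = 3:
  phi_33 = [rho(3) - phi_21 rho(2) - phi_22 rho(1)] / [1 - phi_21 rho(1) - phi_22 rho(2)]
    numerator   = 0.5721 - (0.352133)(0.2729) - (0.130321)(0.4049) = 0.42323581
    denominator = 1 - (0.352133)(0.4049) - (0.130321)(0.2729) = 0.82185669
  phi_33 = 0.42323581 / 0.82185669 = 0.515.
Therefore phi_{33} = 0.5150.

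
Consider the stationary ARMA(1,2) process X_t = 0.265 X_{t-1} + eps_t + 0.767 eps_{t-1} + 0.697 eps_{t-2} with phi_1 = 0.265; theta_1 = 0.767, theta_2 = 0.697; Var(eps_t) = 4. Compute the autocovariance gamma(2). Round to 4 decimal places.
\gamma(2) = 5.2281

Multiply the model equation by X_{t-k} and take expectations. With theta_0 = psi_0 = 1 and psi_j the MA(infinity) weights, this gives
  gamma(k) - sum_i phi_i gamma(k-i) = c_k,
  c_k = sigma^2 * sum_{j=k..q} theta_j psi_{j-k}   (c_k = 0 for k > q),
using gamma(-m) = gamma(m).
psi-weights needed (psi_j = theta_j + sum_i phi_i psi_{j-i}):
  psi_1 = theta_1 + phi_1 = 0.767 + (0.265) = 1.032
  psi_2 = theta_2 + phi_1 psi_1 = 0.697 + (0.265)(1.032) = 0.97048
Right-hand sides:
  c_0 = sigma^2 (1 + theta_1 psi_1 + theta_2 psi_2) = 4 * (1 + (0.767)(1.032) + (0.697)(0.97048)) = 4 * 2.467969 = 9.871874
  c_1 = sigma^2 (theta_1 + theta_2 psi_1) = 4 * (0.767 + (0.697)(1.032)) = 5.945216
  c_2 = sigma^2 theta_2 = 4 * (0.697) = 2.788
Equations for k = 0 and k = 1 (AR order 1):
  gamma(0) = phi_1 gamma(1) + c_0
  gamma(1) = phi_1 gamma(0) + c_1
Substituting the second into the first: gamma(0) (1 - phi_1^2) = c_0 + phi_1 c_1, so
  gamma(0) = (c_0 + phi_1 c_1) / (1 - phi_1^2) = (9.871874 + (0.265)(5.945216)) / (1 - (0.265)^2) = 11.447356 / 0.929775 = 12.311964.
  gamma(1) = phi_1 gamma(0) + c_1 = (0.265)(12.311964) + (5.945216) = 9.207887.
For k = 2: gamma(2) = phi_1 gamma(1) + c_2
  = (0.265)(9.207887) + (2.788) = 5.22809.
Therefore gamma(2) = 5.2281 (to 4 decimal places).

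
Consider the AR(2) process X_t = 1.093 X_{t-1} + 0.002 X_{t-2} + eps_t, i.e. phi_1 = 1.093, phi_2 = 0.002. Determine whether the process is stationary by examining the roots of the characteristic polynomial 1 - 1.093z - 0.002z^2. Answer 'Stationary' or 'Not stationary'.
\text{Not stationary}

The AR(p) characteristic polynomial is P(z) = 1 - 1.093z - 0.002z^2.
Stationarity requires all roots to lie outside the unit circle, i.e. |z| > 1 for every root.
Set 1 + (-1.093) z + (-0.002) z^2 = 0, i.e. a z^2 + b z + c = 0 with a = -0.002, b = -1.093, c = 1.
Discriminant D = b^2 - 4ac = (-1.093)^2 - 4*(-0.002)*1 = 1.194649 - (-0.008) = 1.202649.
D >= 0, so the roots are real: z = (-b +/- sqrt(D)) / (2a) = (1.093 +/- 1.096654) / (-0.004).
  z_1 = (1.093 + 1.096654) / (-0.004) = -547.4134,   |z_1| = 547.4134.
  z_2 = (1.093 - 1.096654) / (-0.004) = 0.9134,   |z_2| = 0.9134.
Moduli of all roots: 547.4134, 0.9134.
All moduli strictly greater than 1? No.
Verdict: Not stationary.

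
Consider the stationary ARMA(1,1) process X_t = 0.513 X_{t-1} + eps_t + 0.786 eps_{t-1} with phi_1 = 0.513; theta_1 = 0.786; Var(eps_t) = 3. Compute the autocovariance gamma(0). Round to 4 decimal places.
\gamma(0) = 9.8702

Multiply the model equation by X_{t-k} and take expectations. With theta_0 = psi_0 = 1 and psi_j the MA(infinity) weights, this gives
  gamma(k) - sum_i phi_i gamma(k-i) = c_k,
  c_k = sigma^2 * sum_{j=k..q} theta_j psi_{j-k}   (c_k = 0 for k > q),
using gamma(-m) = gamma(m).
psi-weights needed (psi_j = theta_j + sum_i phi_i psi_{j-i}):
  psi_1 = theta_1 + phi_1 = 0.786 + (0.513) = 1.299
Right-hand sides:
  c_0 = sigma^2 (1 + theta_1 psi_1) = 3 * (1 + (0.786)(1.299)) = 3 * 2.021014 = 6.063042
  c_1 = sigma^2 theta_1 = 3 * (0.786) = 2.358
  c_2 = 0
Equations for k = 0 and k = 1 (AR order 1):
  gamma(0) = phi_1 gamma(1) + c_0
  gamma(1) = phi_1 gamma(0) + c_1
Substituting the second into the first: gamma(0) (1 - phi_1^2) = c_0 + phi_1 c_1, so
  gamma(0) = (c_0 + phi_1 c_1) / (1 - phi_1^2) = (6.063042 + (0.513)(2.358)) / (1 - (0.513)^2) = 7.272696 / 0.736831 = 9.870236.
Therefore gamma(0) = 9.8702 (to 4 decimal places).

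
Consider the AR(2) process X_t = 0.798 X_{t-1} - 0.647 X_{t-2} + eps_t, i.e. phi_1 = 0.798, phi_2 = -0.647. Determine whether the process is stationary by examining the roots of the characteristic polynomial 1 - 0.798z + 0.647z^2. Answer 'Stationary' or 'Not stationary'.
\text{Stationary}

The AR(p) characteristic polynomial is P(z) = 1 - 0.798z + 0.647z^2.
Stationarity requires all roots to lie outside the unit circle, i.e. |z| > 1 for every root.
Set 1 + (-0.798) z + (0.647) z^2 = 0, i.e. a z^2 + b z + c = 0 with a = 0.647, b = -0.798, c = 1.
Discriminant D = b^2 - 4ac = (-0.798)^2 - 4*(0.647)*1 = 0.636804 - (2.588) = -1.951196.
D < 0, so the roots are the complex-conjugate pair z = (-b +/- i sqrt(-D)) / (2a) = 0.6167 +/- 1.0795i.
For a conjugate pair |z|^2 = z * conj(z) = (product of roots) = c/a = 1/(0.647) = 1.545595, so |z| = sqrt(1.545595) = 1.2432 for both roots.
Moduli of all roots: 1.2432, 1.2432.
All moduli strictly greater than 1? Yes.
Verdict: Stationary.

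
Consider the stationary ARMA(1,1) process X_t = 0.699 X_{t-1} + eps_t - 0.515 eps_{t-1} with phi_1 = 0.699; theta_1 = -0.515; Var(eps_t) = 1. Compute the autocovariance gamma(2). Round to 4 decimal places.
\gamma(2) = 0.1610

Multiply the model equation by X_{t-k} and take expectations. With theta_0 = psi_0 = 1 and psi_j the MA(infinity) weights, this gives
  gamma(k) - sum_i phi_i gamma(k-i) = c_k,
  c_k = sigma^2 * sum_{j=k..q} theta_j psi_{j-k}   (c_k = 0 for k > q),
using gamma(-m) = gamma(m).
psi-weights needed (psi_j = theta_j + sum_i phi_i psi_{j-i}):
  psi_1 = theta_1 + phi_1 = -0.515 + (0.699) = 0.184
Right-hand sides:
  c_0 = sigma^2 (1 + theta_1 psi_1) = 1 * (1 + (-0.515)(0.184)) = 1 * 0.90524 = 0.90524
  c_1 = sigma^2 theta_1 = 1 * (-0.515) = -0.515
  c_2 = 0
Equations for k = 0 and k = 1 (AR order 1):
  gamma(0) = phi_1 gamma(1) + c_0
  gamma(1) = phi_1 gamma(0) + c_1
Substituting the second into the first: gamma(0) (1 - phi_1^2) = c_0 + phi_1 c_1, so
  gamma(0) = (c_0 + phi_1 c_1) / (1 - phi_1^2) = (0.90524 + (0.699)(-0.515)) / (1 - (0.699)^2) = 0.545255 / 0.511399 = 1.066203.
  gamma(1) = phi_1 gamma(0) + c_1 = (0.699)(1.066203) + (-0.515) = 0.230276.
For k = 2 (> q): gamma(2) = phi_1 gamma(1) = (0.699)(0.230276) = 0.160963.
Therefore gamma(2) = 0.1610 (to 4 decimal places).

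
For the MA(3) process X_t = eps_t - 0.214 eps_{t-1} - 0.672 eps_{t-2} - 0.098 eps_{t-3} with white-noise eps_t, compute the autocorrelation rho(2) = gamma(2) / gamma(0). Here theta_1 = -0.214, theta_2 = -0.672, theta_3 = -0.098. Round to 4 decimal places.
\rho(2) = -0.4320

For an MA(q) process with theta_0 = 1, the autocovariance is
  gamma(k) = sigma^2 * sum_{i=0..q-k} theta_i * theta_{i+k},
and rho(k) = gamma(k) / gamma(0). Sigma^2 cancels.
  numerator   = (1)*(-0.672) + (-0.214)*(-0.098) = -0.651028.
  denominator = (1)^2 + (-0.214)^2 + (-0.672)^2 + (-0.098)^2 = 1.506984.
  rho(2) = -0.651028 / 1.506984 = -0.4320.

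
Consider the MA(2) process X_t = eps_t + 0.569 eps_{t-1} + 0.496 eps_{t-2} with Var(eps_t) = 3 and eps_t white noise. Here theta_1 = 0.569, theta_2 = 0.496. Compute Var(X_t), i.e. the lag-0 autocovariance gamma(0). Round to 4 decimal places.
\gamma(0) = 4.7093

For an MA(q) process X_t = eps_t + sum_i theta_i eps_{t-i} with
Var(eps_t) = sigma^2, the variance is
  gamma(0) = sigma^2 * (1 + sum_i theta_i^2).
  sum_i theta_i^2 = (0.569)^2 + (0.496)^2 = 0.323761 + 0.246016 = 0.569777.
  gamma(0) = 3 * (1 + 0.569777) = 3 * 1.569777 = 4.709331, which rounds to 4.7093.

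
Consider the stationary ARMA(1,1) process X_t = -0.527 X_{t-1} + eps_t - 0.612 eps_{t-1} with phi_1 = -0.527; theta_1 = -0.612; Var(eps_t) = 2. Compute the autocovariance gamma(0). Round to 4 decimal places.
\gamma(0) = 5.5923

Multiply the model equation by X_{t-k} and take expectations. With theta_0 = psi_0 = 1 and psi_j the MA(infinity) weights, this gives
  gamma(k) - sum_i phi_i gamma(k-i) = c_k,
  c_k = sigma^2 * sum_{j=k..q} theta_j psi_{j-k}   (c_k = 0 for k > q),
using gamma(-m) = gamma(m).
psi-weights needed (psi_j = theta_j + sum_i phi_i psi_{j-i}):
  psi_1 = theta_1 + phi_1 = -0.612 + (-0.527) = -1.139
Right-hand sides:
  c_0 = sigma^2 (1 + theta_1 psi_1) = 2 * (1 + (-0.612)(-1.139)) = 2 * 1.697068 = 3.394136
  c_1 = sigma^2 theta_1 = 2 * (-0.612) = -1.224
  c_2 = 0
Equations for k = 0 and k = 1 (AR order 1):
  gamma(0) = phi_1 gamma(1) + c_0
  gamma(1) = phi_1 gamma(0) + c_1
Substituting the second into the first: gamma(0) (1 - phi_1^2) = c_0 + phi_1 c_1, so
  gamma(0) = (c_0 + phi_1 c_1) / (1 - phi_1^2) = (3.394136 + (-0.527)(-1.224)) / (1 - (-0.527)^2) = 4.039184 / 0.722271 = 5.592339.
Therefore gamma(0) = 5.5923 (to 4 decimal places).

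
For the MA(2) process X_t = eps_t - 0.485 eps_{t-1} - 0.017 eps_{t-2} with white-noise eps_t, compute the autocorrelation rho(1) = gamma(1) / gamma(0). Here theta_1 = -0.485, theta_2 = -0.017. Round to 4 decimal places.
\rho(1) = -0.3859

For an MA(q) process with theta_0 = 1, the autocovariance is
  gamma(k) = sigma^2 * sum_{i=0..q-k} theta_i * theta_{i+k},
and rho(k) = gamma(k) / gamma(0). Sigma^2 cancels.
  numerator   = (1)*(-0.485) + (-0.485)*(-0.017) = -0.476755.
  denominator = (1)^2 + (-0.485)^2 + (-0.017)^2 = 1.235514.
  rho(1) = -0.476755 / 1.235514 = -0.3859.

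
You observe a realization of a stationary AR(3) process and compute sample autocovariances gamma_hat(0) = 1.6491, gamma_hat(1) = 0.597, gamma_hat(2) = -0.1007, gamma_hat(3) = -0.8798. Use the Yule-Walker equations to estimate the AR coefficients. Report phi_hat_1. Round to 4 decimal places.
\hat\phi_{1} = 0.3280

The Yule-Walker equations for an AR(p) process read, in matrix form,
  Gamma_p phi = r_p,   with   (Gamma_p)_{ij} = gamma(|i - j|),
                       (r_p)_i = gamma(i),   i,j = 1..p.
Substitute the sample gammas (Toeplitz matrix and right-hand side of size 3):
  Gamma_p = [[1.6491, 0.597, -0.1007], [0.597, 1.6491, 0.597], [-0.1007, 0.597, 1.6491]]
  r_p     = [0.597, -0.1007, -0.8798]
Written out (R1..R3):
  (R1) 1.6491 phi_1 + 0.597 phi_2 - 0.1007 phi_3 = 0.597
  (R2) 0.597 phi_1 + 1.6491 phi_2 + 0.597 phi_3 = -0.1007
  (R3) -0.1007 phi_1 + 0.597 phi_2 + 1.6491 phi_3 = -0.8798
Gaussian elimination:
  R2 <- R2 - (0.597/1.6491) R1 = R2 - (0.362016) R1:  1.432977 phi_2 + 0.633455 phi_3 = -0.316823
  R3 <- R3 - (-0.1007/1.6491) R1 = R3 - (-0.061064) R1:  0.633455 phi_2 + 1.642951 phi_3 = -0.843345
  R3 <- R3 - (0.633455/1.432977) R2 = R3 - (0.442055) R2:  1.362929 phi_3 = -0.703292
Back-substitution:
  phi_hat_3 = -0.703292 / 1.362929 = -0.516015
  phi_hat_2 = (-0.316823 - (0.633455)(-0.516015)) / 1.432977 = 0.007013
  phi_hat_1 = (0.597 - (0.597)(0.007013) - (-0.1007)(-0.516015)) / 1.6491 = 0.327967
So phi_hat = [0.3280, 0.0070, -0.5160].
Therefore phi_hat_1 = 0.3280.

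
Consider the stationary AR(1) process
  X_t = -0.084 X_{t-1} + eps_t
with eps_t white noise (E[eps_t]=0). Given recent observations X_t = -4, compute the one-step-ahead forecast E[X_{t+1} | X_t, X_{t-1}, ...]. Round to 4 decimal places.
E[X_{t+1} \mid \mathcal F_t] = 0.3360

For an AR(p) model X_t = c + sum_i phi_i X_{t-i} + eps_t, the
one-step-ahead conditional mean is
  E[X_{t+1} | X_t, ...] = c + sum_i phi_i X_{t+1-i}.
Substitute known values:
  E[X_{t+1} | ...] = (-0.084) * (-4)
                   = 0.3360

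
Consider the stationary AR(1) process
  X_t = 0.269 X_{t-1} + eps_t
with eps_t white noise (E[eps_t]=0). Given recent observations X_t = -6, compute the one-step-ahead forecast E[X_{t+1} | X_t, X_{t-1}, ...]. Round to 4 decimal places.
E[X_{t+1} \mid \mathcal F_t] = -1.6140

For an AR(p) model X_t = c + sum_i phi_i X_{t-i} + eps_t, the
one-step-ahead conditional mean is
  E[X_{t+1} | X_t, ...] = c + sum_i phi_i X_{t+1-i}.
Substitute known values:
  E[X_{t+1} | ...] = (0.269) * (-6)
                   = -1.6140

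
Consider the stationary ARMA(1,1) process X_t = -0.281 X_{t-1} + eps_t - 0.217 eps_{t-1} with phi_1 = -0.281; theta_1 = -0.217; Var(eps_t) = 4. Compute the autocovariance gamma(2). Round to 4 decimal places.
\gamma(2) = 0.6448

Multiply the model equation by X_{t-k} and take expectations. With theta_0 = psi_0 = 1 and psi_j the MA(infinity) weights, this gives
  gamma(k) - sum_i phi_i gamma(k-i) = c_k,
  c_k = sigma^2 * sum_{j=k..q} theta_j psi_{j-k}   (c_k = 0 for k > q),
using gamma(-m) = gamma(m).
psi-weights needed (psi_j = theta_j + sum_i phi_i psi_{j-i}):
  psi_1 = theta_1 + phi_1 = -0.217 + (-0.281) = -0.498
Right-hand sides:
  c_0 = sigma^2 (1 + theta_1 psi_1) = 4 * (1 + (-0.217)(-0.498)) = 4 * 1.108066 = 4.432264
  c_1 = sigma^2 theta_1 = 4 * (-0.217) = -0.868
  c_2 = 0
Equations for k = 0 and k = 1 (AR order 1):
  gamma(0) = phi_1 gamma(1) + c_0
  gamma(1) = phi_1 gamma(0) + c_1
Substituting the second into the first: gamma(0) (1 - phi_1^2) = c_0 + phi_1 c_1, so
  gamma(0) = (c_0 + phi_1 c_1) / (1 - phi_1^2) = (4.432264 + (-0.281)(-0.868)) / (1 - (-0.281)^2) = 4.676172 / 0.921039 = 5.077062.
  gamma(1) = phi_1 gamma(0) + c_1 = (-0.281)(5.077062) + (-0.868) = -2.294654.
For k = 2 (> q): gamma(2) = phi_1 gamma(1) = (-0.281)(-2.294654) = 0.644798.
Therefore gamma(2) = 0.6448 (to 4 decimal places).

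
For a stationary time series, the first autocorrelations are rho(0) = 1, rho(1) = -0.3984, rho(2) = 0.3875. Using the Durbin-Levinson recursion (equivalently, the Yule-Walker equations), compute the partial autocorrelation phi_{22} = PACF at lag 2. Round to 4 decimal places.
\phi_{22} = 0.2719

The PACF at lag k is phi_{kk}, the last component of the solution
to the Yule-Walker system G_k phi = r_k where
  (G_k)_{ij} = rho(|i - j|), (r_k)_i = rho(i), i,j = 1..k.
Equivalently, Durbin-Levinson gives phi_{kk} iteratively:
  phi_{11} = rho(1)
  phi_{kk} = [rho(k) - sum_{j=1..k-1} phi_{k-1,j} rho(k-j)]
            / [1 - sum_{j=1..k-1} phi_{k-1,j} rho(j)],
  phi_{k,j} = phi_{k-1,j} - phi_{kk} phi_{k-1,k-j},  j = 1..k-1.
Step k = 1:
  phi_11 = rho(1) = -0.3984.
Step k = 2:
  phi_22 = [rho(2) - phi_11 rho(1)] / [1 - phi_11 rho(1)] = [0.3875 - (-0.3984)(-0.3984)] / [1 - (-0.3984)(-0.3984)]
         = 0.22877744 / 0.84127744 = 0.2719.
Therefore phi_{22} = 0.2719.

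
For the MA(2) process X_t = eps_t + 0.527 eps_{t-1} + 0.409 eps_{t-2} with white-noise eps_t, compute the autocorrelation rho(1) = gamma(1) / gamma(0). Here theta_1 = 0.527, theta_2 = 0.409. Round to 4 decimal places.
\rho(1) = 0.5139

For an MA(q) process with theta_0 = 1, the autocovariance is
  gamma(k) = sigma^2 * sum_{i=0..q-k} theta_i * theta_{i+k},
and rho(k) = gamma(k) / gamma(0). Sigma^2 cancels.
  numerator   = (1)*(0.527) + (0.527)*(0.409) = 0.742543.
  denominator = (1)^2 + (0.527)^2 + (0.409)^2 = 1.44501.
  rho(1) = 0.742543 / 1.44501 = 0.5139.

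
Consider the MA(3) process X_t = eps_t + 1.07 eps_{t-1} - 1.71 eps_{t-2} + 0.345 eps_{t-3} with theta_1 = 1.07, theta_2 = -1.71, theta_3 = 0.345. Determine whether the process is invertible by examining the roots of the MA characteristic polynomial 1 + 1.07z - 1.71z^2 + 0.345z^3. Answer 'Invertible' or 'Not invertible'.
\text{Not invertible}

The MA(q) characteristic polynomial is P(z) = 1 + 1.07z - 1.71z^2 + 0.345z^3.
Invertibility requires all roots to lie outside the unit circle, i.e. |z| > 1 for every root.
Degree 3: look for a simple real root z0 first, then factor out (1 - z/z0) and solve the remaining quadratic.
Testing z0 = 4: P(4) = 1 + (1.07)(4) + (-1.71)(4)^2 + (0.345)(4)^3
  = 1 + (4.28) + (-27.36) + (22.08) = 0.  So z_0 = 4 is a root, |z_0| = 4.
Divide out the factor (1 - 0.25 z) = (1 - z/z0) (since 1/z0 = 0.25):
  P(z) = (1 - 0.25 z)(1 + (1.32) z + (-1.38) z^2)
  [check: z-coef 1.32 - (0.25) = 1.07; z^2-coef -1.38 - (0.25)(1.32) = -1.71; z^3-coef -(0.25)(-1.38) = 0.345.]
Remaining roots from the quadratic factor 1 + (1.32) z + (-1.38) z^2:
  Set 1 + (1.32) z + (-1.38) z^2 = 0, i.e. a z^2 + b z + c = 0 with a = -1.38, b = 1.32, c = 1.
  Discriminant D = b^2 - 4ac = (1.32)^2 - 4*(-1.38)*1 = 1.7424 - (-5.52) = 7.2624.
  D >= 0, so the roots are real: z = (-b +/- sqrt(D)) / (2a) = (-1.32 +/- 2.694884) / (-2.76).
    z_1 = (-1.32 + 2.694884) / (-2.76) = -0.4981,   |z_1| = 0.4981.
    z_2 = (-1.32 - 2.694884) / (-2.76) = 1.4547,   |z_2| = 1.4547.
Moduli of all roots: 4.0000, 0.4981, 1.4547.
All moduli strictly greater than 1? No.
Verdict: Not invertible.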